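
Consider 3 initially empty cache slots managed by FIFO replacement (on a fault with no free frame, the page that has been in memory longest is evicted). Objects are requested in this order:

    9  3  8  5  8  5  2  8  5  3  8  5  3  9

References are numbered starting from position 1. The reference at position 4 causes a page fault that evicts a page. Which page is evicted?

9

pos 1: 9 → miss, frames [9]
pos 2: 3 → miss, frames [9, 3]
pos 3: 8 → miss, frames [9, 3, 8]
pos 4: 5 → miss, evict 9, frames [3, 8, 5]
At position 4, page 9 is evicted.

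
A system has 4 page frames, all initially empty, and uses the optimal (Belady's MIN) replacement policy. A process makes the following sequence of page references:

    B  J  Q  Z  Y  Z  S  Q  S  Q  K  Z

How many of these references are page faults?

B → fault, frames [B]
J → fault, frames [B, J]
Q → fault, frames [B, J, Q]
Z → fault, frames [B, J, Q, Z]
Y → fault, evict J, frames [B, Q, Z, Y]
Z → hit
S → fault, evict Y, frames [B, Q, Z, S]
Q → hit
S → hit
Q → hit
K → fault, evict S, frames [B, Q, Z, K]
Z → hit
Page faults: 7.

7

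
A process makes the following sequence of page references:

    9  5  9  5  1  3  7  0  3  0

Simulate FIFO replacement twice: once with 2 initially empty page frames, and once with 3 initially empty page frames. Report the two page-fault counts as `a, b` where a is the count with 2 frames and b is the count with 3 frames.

7, 6

2 frames: F F . . F F F F F . → 7 faults.
3 frames: F F . . F F F F . . → 6 faults.
6 < 7: adding a frame reduced faults, as is typical.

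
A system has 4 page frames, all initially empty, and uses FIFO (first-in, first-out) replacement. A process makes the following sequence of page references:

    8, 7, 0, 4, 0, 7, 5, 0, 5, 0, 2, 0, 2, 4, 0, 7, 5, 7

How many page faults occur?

7

8: miss, frames [8]
7: miss, frames [8, 7]
0: miss, frames [8, 7, 0]
4: miss, frames [8, 7, 0, 4]
0: hit
7: hit
5: miss, evict 8, frames [7, 0, 4, 5]
0: hit
5: hit
0: hit
2: miss, evict 7, frames [0, 4, 5, 2]
0: hit
2: hit
4: hit
0: hit
7: miss, evict 0, frames [4, 5, 2, 7]
5: hit
7: hit
Page faults: 7.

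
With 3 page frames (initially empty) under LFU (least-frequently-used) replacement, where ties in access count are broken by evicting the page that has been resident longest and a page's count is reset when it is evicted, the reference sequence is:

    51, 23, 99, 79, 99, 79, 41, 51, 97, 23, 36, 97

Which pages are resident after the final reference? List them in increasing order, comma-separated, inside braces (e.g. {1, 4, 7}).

{79, 97, 99}

51 -> fault, frames [51]
23 -> fault, frames [51, 23]
99 -> fault, frames [51, 23, 99]
79 -> fault, evict 51, frames [23, 99, 79]
99 -> hit
79 -> hit
41 -> fault, evict 23, frames [99, 79, 41]
51 -> fault, evict 41, frames [99, 79, 51]
97 -> fault, evict 51, frames [99, 79, 97]
23 -> fault, evict 97, frames [99, 79, 23]
36 -> fault, evict 23, frames [99, 79, 36]
97 -> fault, evict 36, frames [99, 79, 97]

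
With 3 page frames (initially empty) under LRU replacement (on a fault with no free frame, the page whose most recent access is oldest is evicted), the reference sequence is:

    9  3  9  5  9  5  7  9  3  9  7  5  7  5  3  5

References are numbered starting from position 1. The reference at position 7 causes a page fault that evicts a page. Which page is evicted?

3

pos 1: 9 → miss, frames [9]
pos 2: 3 → miss, frames [9, 3]
pos 3: 9 → hit
pos 4: 5 → miss, frames [3, 9, 5]
pos 5: 9 → hit
pos 6: 5 → hit
pos 7: 7 → miss, evict 3, frames [9, 5, 7]
At position 7, page 3 is evicted.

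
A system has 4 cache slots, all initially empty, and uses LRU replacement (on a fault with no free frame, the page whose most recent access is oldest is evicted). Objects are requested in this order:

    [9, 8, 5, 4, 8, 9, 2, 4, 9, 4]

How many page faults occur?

9 → miss, frames {9}
8 → miss, frames {9,8}
5 → miss, frames {9,8,5}
4 → miss, frames {9,8,5,4}
8 → hit
9 → hit
2 → miss, evict 5, frames {4,8,9,2}
4 → hit
9 → hit
4 → hit
Page faults: 5.

5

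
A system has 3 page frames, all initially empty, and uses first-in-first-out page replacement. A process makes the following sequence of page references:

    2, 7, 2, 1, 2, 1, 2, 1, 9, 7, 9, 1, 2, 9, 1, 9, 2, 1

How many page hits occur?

2 -> miss, frames (2)
7 -> miss, frames (2 7)
2 -> hit
1 -> miss, frames (2 7 1)
2 -> hit
1 -> hit
2 -> hit
1 -> hit
9 -> miss, evict 2, frames (7 1 9)
7 -> hit
9 -> hit
1 -> hit
2 -> miss, evict 7, frames (1 9 2)
9 -> hit
1 -> hit
9 -> hit
2 -> hit
1 -> hit
Hits: 13.

13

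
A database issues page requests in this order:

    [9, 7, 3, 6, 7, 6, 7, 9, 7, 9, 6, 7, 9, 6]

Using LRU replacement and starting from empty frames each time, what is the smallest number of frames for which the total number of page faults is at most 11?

2

f=1: 14 faults
f=2: 10 faults
f=3: 5 faults
f=4: 4 faults
Smallest f with faults ≤ 11 is 2.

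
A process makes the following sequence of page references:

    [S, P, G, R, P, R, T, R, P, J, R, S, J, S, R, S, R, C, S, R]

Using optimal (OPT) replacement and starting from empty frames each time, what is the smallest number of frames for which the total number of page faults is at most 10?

f=1: 20 faults
f=2: 11 faults
f=3: 8 faults
f=4: 7 faults
f=5: 7 faults
f=6: 7 faults
f=7: 7 faults
Smallest f with faults ≤ 10 is 3.

3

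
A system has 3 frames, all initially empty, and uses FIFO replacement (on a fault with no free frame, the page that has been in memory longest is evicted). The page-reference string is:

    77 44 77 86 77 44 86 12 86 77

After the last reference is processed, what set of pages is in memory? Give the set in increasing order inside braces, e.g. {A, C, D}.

{12, 77, 86}

77 -> fault, frames [77]
44 -> fault, frames [77, 44]
77 -> hit
86 -> fault, frames [77, 44, 86]
77 -> hit
44 -> hit
86 -> hit
12 -> fault, evict 77, frames [44, 86, 12]
86 -> hit
77 -> fault, evict 44, frames [86, 12, 77]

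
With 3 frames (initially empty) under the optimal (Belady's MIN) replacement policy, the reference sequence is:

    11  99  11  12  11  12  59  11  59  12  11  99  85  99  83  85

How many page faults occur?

7

11 -> fault, frames [11]
99 -> fault, frames [11, 99]
11 -> hit
12 -> fault, frames [11, 99, 12]
11 -> hit
12 -> hit
59 -> fault, evict 99, frames [11, 12, 59]
11 -> hit
59 -> hit
12 -> hit
11 -> hit
99 -> fault, evict 59, frames [11, 12, 99]
85 -> fault, evict 12, frames [11, 99, 85]
99 -> hit
83 -> fault, evict 99, frames [11, 85, 83]
85 -> hit
Page faults: 7.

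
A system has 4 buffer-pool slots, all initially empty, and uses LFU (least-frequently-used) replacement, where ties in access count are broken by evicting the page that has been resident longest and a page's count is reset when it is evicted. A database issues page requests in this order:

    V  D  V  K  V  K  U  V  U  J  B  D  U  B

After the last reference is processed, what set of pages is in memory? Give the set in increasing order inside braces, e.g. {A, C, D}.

V: miss, frames (V)
D: miss, frames (V D)
V: hit
K: miss, frames (V D K)
V: hit
K: hit
U: miss, frames (V D K U)
V: hit
U: hit
J: miss, evict D, frames (V K U J)
B: miss, evict J, frames (V K U B)
D: miss, evict B, frames (V K U D)
U: hit
B: miss, evict D, frames (V K U B)

{B, K, U, V}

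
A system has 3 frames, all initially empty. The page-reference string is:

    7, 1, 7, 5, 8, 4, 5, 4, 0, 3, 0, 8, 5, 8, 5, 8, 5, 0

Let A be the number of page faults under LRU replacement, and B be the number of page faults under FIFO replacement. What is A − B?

Under LRU: F F . F F F . . F F . F F . . . . . → 9 faults.
Under FIFO: F F . F F F . . F F . F F . . . . F → 10 faults.
A − B = 9 − 10 = -1.

-1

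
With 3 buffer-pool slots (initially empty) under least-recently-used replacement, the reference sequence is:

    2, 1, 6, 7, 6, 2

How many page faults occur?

5

2 → miss, frames {2}
1 → miss, frames {2,1}
6 → miss, frames {2,1,6}
7 → miss, evict 2, frames {1,6,7}
6 → hit
2 → miss, evict 1, frames {7,6,2}
Page faults: 5.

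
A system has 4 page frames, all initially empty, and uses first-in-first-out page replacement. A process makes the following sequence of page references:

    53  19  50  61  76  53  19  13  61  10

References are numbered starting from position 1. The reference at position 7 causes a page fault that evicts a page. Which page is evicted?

pos 1: 53: fault, frames [53]
pos 2: 19: fault, frames [53, 19]
pos 3: 50: fault, frames [53, 19, 50]
pos 4: 61: fault, frames [53, 19, 50, 61]
pos 5: 76: fault, evict 53, frames [19, 50, 61, 76]
pos 6: 53: fault, evict 19, frames [50, 61, 76, 53]
pos 7: 19: fault, evict 50, frames [61, 76, 53, 19]
At position 7, page 50 is evicted.

50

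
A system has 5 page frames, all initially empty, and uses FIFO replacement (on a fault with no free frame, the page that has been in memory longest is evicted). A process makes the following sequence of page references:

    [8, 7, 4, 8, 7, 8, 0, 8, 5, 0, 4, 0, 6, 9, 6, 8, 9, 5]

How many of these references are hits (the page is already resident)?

10

8 → miss, frames [8]
7 → miss, frames [8, 7]
4 → miss, frames [8, 7, 4]
8 → hit
7 → hit
8 → hit
0 → miss, frames [8, 7, 4, 0]
8 → hit
5 → miss, frames [8, 7, 4, 0, 5]
0 → hit
4 → hit
0 → hit
6 → miss, evict 8, frames [7, 4, 0, 5, 6]
9 → miss, evict 7, frames [4, 0, 5, 6, 9]
6 → hit
8 → miss, evict 4, frames [0, 5, 6, 9, 8]
9 → hit
5 → hit
Hits: 10.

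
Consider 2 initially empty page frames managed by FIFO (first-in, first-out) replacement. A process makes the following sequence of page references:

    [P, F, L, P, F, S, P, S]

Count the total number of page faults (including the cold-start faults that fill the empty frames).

7

P → miss, frames {P}
F → miss, frames {P,F}
L → miss, evict P, frames {F,L}
P → miss, evict F, frames {L,P}
F → miss, evict L, frames {P,F}
S → miss, evict P, frames {F,S}
P → miss, evict F, frames {S,P}
S → hit
Page faults: 7.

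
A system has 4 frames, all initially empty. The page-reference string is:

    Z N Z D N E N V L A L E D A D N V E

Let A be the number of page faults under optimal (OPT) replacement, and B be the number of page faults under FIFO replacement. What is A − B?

-2

Under OPT: F F . F . F . F F F . . . . . F F . → 9 faults.
Under FIFO: F F . F . F . F F F . . F . . F F F → 11 faults.
A − B = 9 − 11 = -2.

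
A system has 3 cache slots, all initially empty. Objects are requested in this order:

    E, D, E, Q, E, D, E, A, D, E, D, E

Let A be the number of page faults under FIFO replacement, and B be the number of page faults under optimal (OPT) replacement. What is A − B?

2

Under FIFO: F F . F . . . F . F F . → 6 faults.
Under OPT: F F . F . . . F . . . . → 4 faults.
A − B = 6 − 4 = 2.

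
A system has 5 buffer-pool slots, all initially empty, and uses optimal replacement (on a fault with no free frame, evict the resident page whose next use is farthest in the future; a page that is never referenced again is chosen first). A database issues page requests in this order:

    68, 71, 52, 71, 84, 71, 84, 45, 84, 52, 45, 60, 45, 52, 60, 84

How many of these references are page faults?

6

68 -> miss, frames (68)
71 -> miss, frames (68 71)
52 -> miss, frames (68 71 52)
71 -> hit
84 -> miss, frames (68 71 52 84)
71 -> hit
84 -> hit
45 -> miss, frames (68 71 52 84 45)
84 -> hit
52 -> hit
45 -> hit
60 -> miss, evict 71, frames (68 52 84 45 60)
45 -> hit
52 -> hit
60 -> hit
84 -> hit
Page faults: 6.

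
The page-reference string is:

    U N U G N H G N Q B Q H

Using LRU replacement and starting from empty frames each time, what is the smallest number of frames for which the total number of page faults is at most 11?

f=1: 12 faults
f=2: 10 faults
f=3: 7 faults
f=4: 7 faults
f=5: 6 faults
f=6: 6 faults
Smallest f with faults ≤ 11 is 2.

2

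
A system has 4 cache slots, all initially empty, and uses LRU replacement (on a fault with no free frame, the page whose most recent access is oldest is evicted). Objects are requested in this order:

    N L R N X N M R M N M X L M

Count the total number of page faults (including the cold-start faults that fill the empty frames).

N -> miss, frames (N)
L -> miss, frames (N L)
R -> miss, frames (N L R)
N -> hit
X -> miss, frames (L R N X)
N -> hit
M -> miss, evict L, frames (R X N M)
R -> hit
M -> hit
N -> hit
M -> hit
X -> hit
L -> miss, evict R, frames (N M X L)
M -> hit
Page faults: 6.

6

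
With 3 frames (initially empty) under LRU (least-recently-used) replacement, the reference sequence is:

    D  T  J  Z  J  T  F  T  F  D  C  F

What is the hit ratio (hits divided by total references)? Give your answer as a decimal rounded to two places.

0.42

D → fault, frames {D}
T → fault, frames {D,T}
J → fault, frames {D,T,J}
Z → fault, evict D, frames {T,J,Z}
J → hit
T → hit
F → fault, evict Z, frames {J,T,F}
T → hit
F → hit
D → fault, evict J, frames {T,F,D}
C → fault, evict T, frames {F,D,C}
F → hit
Hits: 5 of 12 references → 5/12 = 0.4167.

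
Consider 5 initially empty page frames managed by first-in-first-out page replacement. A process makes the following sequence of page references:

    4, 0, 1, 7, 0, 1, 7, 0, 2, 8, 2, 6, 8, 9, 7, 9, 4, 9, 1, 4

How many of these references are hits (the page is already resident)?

4: miss, frames [4]
0: miss, frames [4, 0]
1: miss, frames [4, 0, 1]
7: miss, frames [4, 0, 1, 7]
0: hit
1: hit
7: hit
0: hit
2: miss, frames [4, 0, 1, 7, 2]
8: miss, evict 4, frames [0, 1, 7, 2, 8]
2: hit
6: miss, evict 0, frames [1, 7, 2, 8, 6]
8: hit
9: miss, evict 1, frames [7, 2, 8, 6, 9]
7: hit
9: hit
4: miss, evict 7, frames [2, 8, 6, 9, 4]
9: hit
1: miss, evict 2, frames [8, 6, 9, 4, 1]
4: hit
Hits: 10.

10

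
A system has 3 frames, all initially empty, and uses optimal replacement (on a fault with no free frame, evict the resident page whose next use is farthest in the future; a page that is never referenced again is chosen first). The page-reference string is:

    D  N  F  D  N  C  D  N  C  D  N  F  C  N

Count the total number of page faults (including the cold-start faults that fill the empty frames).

D -> fault, frames (D)
N -> fault, frames (D N)
F -> fault, frames (D N F)
D -> hit
N -> hit
C -> fault, evict F, frames (D N C)
D -> hit
N -> hit
C -> hit
D -> hit
N -> hit
F -> fault, evict D, frames (N C F)
C -> hit
N -> hit
Page faults: 5.

5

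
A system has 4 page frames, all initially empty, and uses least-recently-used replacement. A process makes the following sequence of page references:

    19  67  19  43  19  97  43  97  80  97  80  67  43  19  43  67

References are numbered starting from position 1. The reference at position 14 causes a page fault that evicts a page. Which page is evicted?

pos 1: 19: fault, frames {19}
pos 2: 67: fault, frames {19,67}
pos 3: 19: hit
pos 4: 43: fault, frames {67,19,43}
pos 5: 19: hit
pos 6: 97: fault, frames {67,43,19,97}
pos 7: 43: hit
pos 8: 97: hit
pos 9: 80: fault, evict 67, frames {19,43,97,80}
pos 10: 97: hit
pos 11: 80: hit
pos 12: 67: fault, evict 19, frames {43,97,80,67}
pos 13: 43: hit
pos 14: 19: fault, evict 97, frames {80,67,43,19}
At position 14, page 97 is evicted.

97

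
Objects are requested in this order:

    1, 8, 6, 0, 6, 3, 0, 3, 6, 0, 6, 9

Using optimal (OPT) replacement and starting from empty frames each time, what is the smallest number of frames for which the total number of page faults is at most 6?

3

f=1: 12 faults
f=2: 7 faults
f=3: 6 faults
f=4: 6 faults
f=5: 6 faults
f=6: 6 faults
Smallest f with faults ≤ 6 is 3.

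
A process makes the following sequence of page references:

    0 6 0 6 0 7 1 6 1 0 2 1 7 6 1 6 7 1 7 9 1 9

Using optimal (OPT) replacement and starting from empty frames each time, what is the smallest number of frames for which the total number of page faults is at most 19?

2

f=1: 22 faults
f=2: 10 faults
f=3: 7 faults
f=4: 6 faults
f=5: 6 faults
f=6: 6 faults
Smallest f with faults ≤ 19 is 2.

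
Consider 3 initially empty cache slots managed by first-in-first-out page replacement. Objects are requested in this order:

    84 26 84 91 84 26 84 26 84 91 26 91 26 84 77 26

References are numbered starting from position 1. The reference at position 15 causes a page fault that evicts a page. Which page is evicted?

84

pos 1: 84: fault, frames [84]
pos 2: 26: fault, frames [84, 26]
pos 3: 84: hit
pos 4: 91: fault, frames [84, 26, 91]
pos 5: 84: hit
pos 6: 26: hit
pos 7: 84: hit
pos 8: 26: hit
pos 9: 84: hit
pos 10: 91: hit
pos 11: 26: hit
pos 12: 91: hit
pos 13: 26: hit
pos 14: 84: hit
pos 15: 77: fault, evict 84, frames [26, 91, 77]
At position 15, page 84 is evicted.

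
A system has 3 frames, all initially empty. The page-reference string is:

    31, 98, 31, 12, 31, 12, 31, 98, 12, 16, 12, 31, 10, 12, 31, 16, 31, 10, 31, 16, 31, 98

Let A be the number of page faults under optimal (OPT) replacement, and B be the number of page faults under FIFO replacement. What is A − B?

Under OPT: F F . F . . . . . F . . F . . F . . . . . F → 7 faults.
Under FIFO: F F . F . . . . . F . F F F . F F F . . . F → 11 faults.
A − B = 7 − 11 = -4.

-4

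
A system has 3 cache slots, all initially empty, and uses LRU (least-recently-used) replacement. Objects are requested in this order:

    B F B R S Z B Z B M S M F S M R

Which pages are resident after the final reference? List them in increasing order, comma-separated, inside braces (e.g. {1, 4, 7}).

B -> fault, frames [B]
F -> fault, frames [B, F]
B -> hit
R -> fault, frames [F, B, R]
S -> fault, evict F, frames [B, R, S]
Z -> fault, evict B, frames [R, S, Z]
B -> fault, evict R, frames [S, Z, B]
Z -> hit
B -> hit
M -> fault, evict S, frames [Z, B, M]
S -> fault, evict Z, frames [B, M, S]
M -> hit
F -> fault, evict B, frames [S, M, F]
S -> hit
M -> hit
R -> fault, evict F, frames [S, M, R]

{M, R, S}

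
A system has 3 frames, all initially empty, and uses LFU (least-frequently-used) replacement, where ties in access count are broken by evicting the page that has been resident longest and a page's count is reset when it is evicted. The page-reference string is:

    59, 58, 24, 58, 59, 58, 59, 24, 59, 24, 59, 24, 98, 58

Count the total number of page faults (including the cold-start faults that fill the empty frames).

59 -> fault, frames [59]
58 -> fault, frames [59, 58]
24 -> fault, frames [59, 58, 24]
58 -> hit
59 -> hit
58 -> hit
59 -> hit
24 -> hit
59 -> hit
24 -> hit
59 -> hit
24 -> hit
98 -> fault, evict 58, frames [59, 24, 98]
58 -> fault, evict 98, frames [59, 24, 58]
Page faults: 5.

5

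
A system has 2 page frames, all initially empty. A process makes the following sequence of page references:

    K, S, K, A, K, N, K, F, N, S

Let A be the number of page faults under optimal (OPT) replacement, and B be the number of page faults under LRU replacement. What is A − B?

-1

Under OPT: F F . F . F . F . F → 6 faults.
Under LRU: F F . F . F . F F F → 7 faults.
A − B = 6 − 7 = -1.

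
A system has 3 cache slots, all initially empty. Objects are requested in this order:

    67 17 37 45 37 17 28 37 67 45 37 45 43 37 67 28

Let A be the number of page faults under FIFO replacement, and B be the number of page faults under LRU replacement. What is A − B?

1

Under FIFO: F F F F . . F . F . F F F . F F → 11 faults.
Under LRU: F F F F . . F . F F . . F . F F → 10 faults.
A − B = 11 − 10 = 1.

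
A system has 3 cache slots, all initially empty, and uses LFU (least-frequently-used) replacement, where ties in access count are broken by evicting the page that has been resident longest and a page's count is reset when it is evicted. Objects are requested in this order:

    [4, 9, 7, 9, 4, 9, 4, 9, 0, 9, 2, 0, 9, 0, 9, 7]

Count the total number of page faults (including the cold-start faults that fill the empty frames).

7

4 → miss, frames {4}
9 → miss, frames {4,9}
7 → miss, frames {4,9,7}
9 → hit
4 → hit
9 → hit
4 → hit
9 → hit
0 → miss, evict 7, frames {4,9,0}
9 → hit
2 → miss, evict 0, frames {4,9,2}
0 → miss, evict 2, frames {4,9,0}
9 → hit
0 → hit
9 → hit
7 → miss, evict 0, frames {4,9,7}
Page faults: 7.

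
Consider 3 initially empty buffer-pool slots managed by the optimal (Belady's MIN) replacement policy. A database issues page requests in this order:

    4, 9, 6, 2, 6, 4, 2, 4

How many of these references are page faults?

4 → fault, frames [4]
9 → fault, frames [4, 9]
6 → fault, frames [4, 9, 6]
2 → fault, evict 9, frames [4, 6, 2]
6 → hit
4 → hit
2 → hit
4 → hit
Page faults: 4.

4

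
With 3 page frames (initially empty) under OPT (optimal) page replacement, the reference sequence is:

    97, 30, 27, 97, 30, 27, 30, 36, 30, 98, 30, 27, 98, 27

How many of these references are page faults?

5

97 -> miss, frames {97}
30 -> miss, frames {97,30}
27 -> miss, frames {97,30,27}
97 -> hit
30 -> hit
27 -> hit
30 -> hit
36 -> miss, evict 97, frames {30,27,36}
30 -> hit
98 -> miss, evict 36, frames {30,27,98}
30 -> hit
27 -> hit
98 -> hit
27 -> hit
Page faults: 5.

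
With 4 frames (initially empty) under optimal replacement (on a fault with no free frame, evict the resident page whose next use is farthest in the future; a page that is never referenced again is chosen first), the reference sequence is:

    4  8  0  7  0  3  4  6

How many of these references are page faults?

4 -> miss, frames {4}
8 -> miss, frames {4,8}
0 -> miss, frames {4,8,0}
7 -> miss, frames {4,8,0,7}
0 -> hit
3 -> miss, evict 7, frames {4,8,0,3}
4 -> hit
6 -> miss, evict 3, frames {4,8,0,6}
Page faults: 6.

6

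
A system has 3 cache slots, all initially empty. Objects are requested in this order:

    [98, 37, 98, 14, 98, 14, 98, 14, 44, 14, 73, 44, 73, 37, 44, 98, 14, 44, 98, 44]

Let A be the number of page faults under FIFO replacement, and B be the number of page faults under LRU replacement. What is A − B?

Under FIFO: F F . F . . . . F . F . . F . F F F . . → 9 faults.
Under LRU: F F . F . . . . F . F . . F . F F . . . → 8 faults.
A − B = 9 − 8 = 1.

1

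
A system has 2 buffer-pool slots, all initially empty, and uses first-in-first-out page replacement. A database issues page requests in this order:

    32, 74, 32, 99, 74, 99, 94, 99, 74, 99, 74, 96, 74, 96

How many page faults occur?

8

32: fault, frames [32]
74: fault, frames [32, 74]
32: hit
99: fault, evict 32, frames [74, 99]
74: hit
99: hit
94: fault, evict 74, frames [99, 94]
99: hit
74: fault, evict 99, frames [94, 74]
99: fault, evict 94, frames [74, 99]
74: hit
96: fault, evict 74, frames [99, 96]
74: fault, evict 99, frames [96, 74]
96: hit
Page faults: 8.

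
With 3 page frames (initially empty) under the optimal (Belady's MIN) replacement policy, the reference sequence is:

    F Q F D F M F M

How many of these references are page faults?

F: fault, frames (F)
Q: fault, frames (F Q)
F: hit
D: fault, frames (F Q D)
F: hit
M: fault, evict D, frames (F Q M)
F: hit
M: hit
Page faults: 4.

4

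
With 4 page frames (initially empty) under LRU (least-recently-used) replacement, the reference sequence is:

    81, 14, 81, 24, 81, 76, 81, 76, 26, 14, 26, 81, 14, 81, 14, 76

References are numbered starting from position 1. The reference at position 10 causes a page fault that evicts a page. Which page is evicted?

pos 1: 81 -> fault, frames [81]
pos 2: 14 -> fault, frames [81, 14]
pos 3: 81 -> hit
pos 4: 24 -> fault, frames [14, 81, 24]
pos 5: 81 -> hit
pos 6: 76 -> fault, frames [14, 24, 81, 76]
pos 7: 81 -> hit
pos 8: 76 -> hit
pos 9: 26 -> fault, evict 14, frames [24, 81, 76, 26]
pos 10: 14 -> fault, evict 24, frames [81, 76, 26, 14]
At position 10, page 24 is evicted.

24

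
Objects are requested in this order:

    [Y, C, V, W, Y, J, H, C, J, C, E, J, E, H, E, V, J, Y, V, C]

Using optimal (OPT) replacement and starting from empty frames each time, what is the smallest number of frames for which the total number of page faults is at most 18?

f=1: 20 faults
f=2: 13 faults
f=3: 10 faults
f=4: 9 faults
f=5: 8 faults
f=6: 7 faults
f=7: 7 faults
Smallest f with faults ≤ 18 is 2.

2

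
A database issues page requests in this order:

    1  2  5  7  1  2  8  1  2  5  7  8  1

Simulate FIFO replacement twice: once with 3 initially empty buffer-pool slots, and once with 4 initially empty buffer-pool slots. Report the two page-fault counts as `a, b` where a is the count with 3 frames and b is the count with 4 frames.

10, 11

3 frames: F F F F F F F . . F F . F → 10 faults.
4 frames: F F F F . . F F F F F F F → 11 faults.
11 > 10: adding a frame increased faults — Belady's anomaly.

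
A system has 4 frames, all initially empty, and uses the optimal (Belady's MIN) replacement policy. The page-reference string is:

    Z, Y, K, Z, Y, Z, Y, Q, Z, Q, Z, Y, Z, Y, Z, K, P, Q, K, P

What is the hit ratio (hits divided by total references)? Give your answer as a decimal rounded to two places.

0.75

Z → fault, frames (Z)
Y → fault, frames (Z Y)
K → fault, frames (Z Y K)
Z → hit
Y → hit
Z → hit
Y → hit
Q → fault, frames (Z Y K Q)
Z → hit
Q → hit
Z → hit
Y → hit
Z → hit
Y → hit
Z → hit
K → hit
P → fault, evict Y, frames (Z K Q P)
Q → hit
K → hit
P → hit
Hits: 15 of 20 references → 15/20 = 0.7500.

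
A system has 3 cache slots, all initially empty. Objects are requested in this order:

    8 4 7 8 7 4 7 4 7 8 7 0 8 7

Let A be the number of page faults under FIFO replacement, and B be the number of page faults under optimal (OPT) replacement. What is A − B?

1

Under FIFO: F F F . . . . . . . . F F . → 5 faults.
Under OPT: F F F . . . . . . . . F . . → 4 faults.
A − B = 5 − 4 = 1.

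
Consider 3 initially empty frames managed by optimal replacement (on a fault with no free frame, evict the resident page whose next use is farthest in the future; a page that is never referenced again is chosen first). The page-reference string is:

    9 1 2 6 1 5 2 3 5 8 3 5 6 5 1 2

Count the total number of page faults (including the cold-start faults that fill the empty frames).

9 → fault, frames (9)
1 → fault, frames (9 1)
2 → fault, frames (9 1 2)
6 → fault, evict 9, frames (1 2 6)
1 → hit
5 → fault, evict 1, frames (2 6 5)
2 → hit
3 → fault, evict 2, frames (6 5 3)
5 → hit
8 → fault, evict 6, frames (5 3 8)
3 → hit
5 → hit
6 → fault, evict 8, frames (5 3 6)
5 → hit
1 → fault, evict 6, frames (5 3 1)
2 → fault, evict 1, frames (5 3 2)
Page faults: 10.

10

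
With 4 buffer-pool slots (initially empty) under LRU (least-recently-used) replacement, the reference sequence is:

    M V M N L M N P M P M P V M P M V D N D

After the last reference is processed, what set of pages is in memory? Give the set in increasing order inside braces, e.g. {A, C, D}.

{D, M, N, V}

M → fault, frames {M}
V → fault, frames {M,V}
M → hit
N → fault, frames {V,M,N}
L → fault, frames {V,M,N,L}
M → hit
N → hit
P → fault, evict V, frames {L,M,N,P}
M → hit
P → hit
M → hit
P → hit
V → fault, evict L, frames {N,M,P,V}
M → hit
P → hit
M → hit
V → hit
D → fault, evict N, frames {P,M,V,D}
N → fault, evict P, frames {M,V,D,N}
D → hit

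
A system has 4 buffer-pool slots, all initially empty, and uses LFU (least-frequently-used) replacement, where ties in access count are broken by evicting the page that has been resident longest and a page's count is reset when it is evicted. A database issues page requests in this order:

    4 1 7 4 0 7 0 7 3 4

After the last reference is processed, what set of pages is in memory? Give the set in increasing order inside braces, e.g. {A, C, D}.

4 -> miss, frames [4]
1 -> miss, frames [4, 1]
7 -> miss, frames [4, 1, 7]
4 -> hit
0 -> miss, frames [4, 1, 7, 0]
7 -> hit
0 -> hit
7 -> hit
3 -> miss, evict 1, frames [4, 7, 0, 3]
4 -> hit

{0, 3, 4, 7}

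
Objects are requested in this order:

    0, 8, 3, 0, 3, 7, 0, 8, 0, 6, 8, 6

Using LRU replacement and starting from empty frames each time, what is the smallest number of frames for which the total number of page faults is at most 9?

f=1: 12 faults
f=2: 9 faults
f=3: 6 faults
f=4: 5 faults
f=5: 5 faults
Smallest f with faults ≤ 9 is 2.

2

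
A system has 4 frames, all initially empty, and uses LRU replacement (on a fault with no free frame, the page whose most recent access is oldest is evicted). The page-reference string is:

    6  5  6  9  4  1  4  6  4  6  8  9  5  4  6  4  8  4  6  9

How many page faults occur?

6 → fault, frames (6)
5 → fault, frames (6 5)
6 → hit
9 → fault, frames (5 6 9)
4 → fault, frames (5 6 9 4)
1 → fault, evict 5, frames (6 9 4 1)
4 → hit
6 → hit
4 → hit
6 → hit
8 → fault, evict 9, frames (1 4 6 8)
9 → fault, evict 1, frames (4 6 8 9)
5 → fault, evict 4, frames (6 8 9 5)
4 → fault, evict 6, frames (8 9 5 4)
6 → fault, evict 8, frames (9 5 4 6)
4 → hit
8 → fault, evict 9, frames (5 6 4 8)
4 → hit
6 → hit
9 → fault, evict 5, frames (8 4 6 9)
Page faults: 12.

12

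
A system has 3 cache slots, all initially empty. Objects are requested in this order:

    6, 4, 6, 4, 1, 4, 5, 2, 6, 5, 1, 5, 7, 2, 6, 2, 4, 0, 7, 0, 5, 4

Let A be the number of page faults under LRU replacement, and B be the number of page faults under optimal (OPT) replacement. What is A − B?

4

Under LRU: F F . . F . F F F . F . F F F . F F F . F F → 15 faults.
Under OPT: F F . . F . F F . . F . F . F . F F . . F . → 11 faults.
A − B = 15 − 11 = 4.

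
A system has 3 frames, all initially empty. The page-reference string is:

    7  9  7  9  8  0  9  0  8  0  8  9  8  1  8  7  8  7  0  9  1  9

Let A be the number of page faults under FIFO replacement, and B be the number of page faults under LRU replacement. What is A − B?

1

Under FIFO: F F . . F F . . . . . . . F . F F . F F F . → 10 faults.
Under LRU: F F . . F F . . . . . . . F . F . . F F F . → 9 faults.
A − B = 10 − 9 = 1.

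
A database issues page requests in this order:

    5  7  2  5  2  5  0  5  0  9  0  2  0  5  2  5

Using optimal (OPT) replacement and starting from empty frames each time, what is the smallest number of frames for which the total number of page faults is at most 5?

f=1: 16 faults
f=2: 7 faults
f=3: 6 faults
f=4: 5 faults
f=5: 5 faults
Smallest f with faults ≤ 5 is 4.

4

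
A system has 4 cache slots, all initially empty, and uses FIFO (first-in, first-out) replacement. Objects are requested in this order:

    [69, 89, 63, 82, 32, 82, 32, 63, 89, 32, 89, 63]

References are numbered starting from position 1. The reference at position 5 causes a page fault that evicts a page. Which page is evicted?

pos 1: 69: miss, frames (69)
pos 2: 89: miss, frames (69 89)
pos 3: 63: miss, frames (69 89 63)
pos 4: 82: miss, frames (69 89 63 82)
pos 5: 32: miss, evict 69, frames (89 63 82 32)
At position 5, page 69 is evicted.

69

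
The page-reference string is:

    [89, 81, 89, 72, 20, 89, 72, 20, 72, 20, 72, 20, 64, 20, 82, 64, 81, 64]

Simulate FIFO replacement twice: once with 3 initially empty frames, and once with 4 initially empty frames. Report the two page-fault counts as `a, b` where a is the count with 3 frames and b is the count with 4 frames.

8, 7

3 frames: F F . F F F . . . . . . F . F . F . → 8 faults.
4 frames: F F . F F . . . . . . . F . F . F . → 7 faults.
7 < 8: adding a frame reduced faults, as is typical.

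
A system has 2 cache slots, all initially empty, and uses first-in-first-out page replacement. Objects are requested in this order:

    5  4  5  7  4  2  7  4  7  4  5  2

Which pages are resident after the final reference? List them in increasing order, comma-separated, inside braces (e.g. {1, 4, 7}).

5 → miss, frames [5]
4 → miss, frames [5, 4]
5 → hit
7 → miss, evict 5, frames [4, 7]
4 → hit
2 → miss, evict 4, frames [7, 2]
7 → hit
4 → miss, evict 7, frames [2, 4]
7 → miss, evict 2, frames [4, 7]
4 → hit
5 → miss, evict 4, frames [7, 5]
2 → miss, evict 7, frames [5, 2]

{2, 5}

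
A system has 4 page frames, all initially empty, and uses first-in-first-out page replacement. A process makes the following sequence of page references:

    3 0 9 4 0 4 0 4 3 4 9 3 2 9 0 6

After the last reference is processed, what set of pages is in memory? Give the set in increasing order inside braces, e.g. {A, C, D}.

{2, 4, 6, 9}

3 → fault, frames (3)
0 → fault, frames (3 0)
9 → fault, frames (3 0 9)
4 → fault, frames (3 0 9 4)
0 → hit
4 → hit
0 → hit
4 → hit
3 → hit
4 → hit
9 → hit
3 → hit
2 → fault, evict 3, frames (0 9 4 2)
9 → hit
0 → hit
6 → fault, evict 0, frames (9 4 2 6)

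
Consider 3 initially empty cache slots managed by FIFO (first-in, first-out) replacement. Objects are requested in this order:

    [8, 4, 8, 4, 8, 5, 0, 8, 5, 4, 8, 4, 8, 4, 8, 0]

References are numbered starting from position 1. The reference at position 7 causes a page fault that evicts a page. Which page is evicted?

8

pos 1: 8 → miss, frames [8]
pos 2: 4 → miss, frames [8, 4]
pos 3: 8 → hit
pos 4: 4 → hit
pos 5: 8 → hit
pos 6: 5 → miss, frames [8, 4, 5]
pos 7: 0 → miss, evict 8, frames [4, 5, 0]
At position 7, page 8 is evicted.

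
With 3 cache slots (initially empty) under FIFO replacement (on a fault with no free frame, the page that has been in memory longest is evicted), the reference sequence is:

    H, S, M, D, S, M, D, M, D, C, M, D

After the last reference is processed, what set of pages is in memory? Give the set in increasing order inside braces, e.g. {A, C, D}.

{C, D, M}

H → miss, frames (H)
S → miss, frames (H S)
M → miss, frames (H S M)
D → miss, evict H, frames (S M D)
S → hit
M → hit
D → hit
M → hit
D → hit
C → miss, evict S, frames (M D C)
M → hit
D → hit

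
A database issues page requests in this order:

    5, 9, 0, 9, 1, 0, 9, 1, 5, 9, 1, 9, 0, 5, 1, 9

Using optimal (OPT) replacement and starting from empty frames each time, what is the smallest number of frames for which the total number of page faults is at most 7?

3

f=1: 16 faults
f=2: 10 faults
f=3: 7 faults
f=4: 4 faults
Smallest f with faults ≤ 7 is 3.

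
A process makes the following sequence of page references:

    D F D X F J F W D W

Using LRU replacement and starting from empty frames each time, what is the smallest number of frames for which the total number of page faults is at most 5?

5

f=1: 10 faults
f=2: 7 faults
f=3: 6 faults
f=4: 6 faults
f=5: 5 faults
Smallest f with faults ≤ 5 is 5.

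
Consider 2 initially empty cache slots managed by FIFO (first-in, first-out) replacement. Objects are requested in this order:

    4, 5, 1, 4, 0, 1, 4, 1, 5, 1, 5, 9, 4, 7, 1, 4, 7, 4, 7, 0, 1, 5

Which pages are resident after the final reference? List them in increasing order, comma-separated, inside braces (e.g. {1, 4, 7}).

{1, 5}

4: miss, frames (4)
5: miss, frames (4 5)
1: miss, evict 4, frames (5 1)
4: miss, evict 5, frames (1 4)
0: miss, evict 1, frames (4 0)
1: miss, evict 4, frames (0 1)
4: miss, evict 0, frames (1 4)
1: hit
5: miss, evict 1, frames (4 5)
1: miss, evict 4, frames (5 1)
5: hit
9: miss, evict 5, frames (1 9)
4: miss, evict 1, frames (9 4)
7: miss, evict 9, frames (4 7)
1: miss, evict 4, frames (7 1)
4: miss, evict 7, frames (1 4)
7: miss, evict 1, frames (4 7)
4: hit
7: hit
0: miss, evict 4, frames (7 0)
1: miss, evict 7, frames (0 1)
5: miss, evict 0, frames (1 5)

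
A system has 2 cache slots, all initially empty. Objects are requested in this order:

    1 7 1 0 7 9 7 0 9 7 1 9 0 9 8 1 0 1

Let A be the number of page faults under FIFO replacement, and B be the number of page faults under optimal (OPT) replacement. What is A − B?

Under FIFO: F F . F . F F F F F F F F . F F F . → 14 faults.
Under OPT: F F . F . F . F . F F . F . F F . . → 10 faults.
A − B = 14 − 10 = 4.

4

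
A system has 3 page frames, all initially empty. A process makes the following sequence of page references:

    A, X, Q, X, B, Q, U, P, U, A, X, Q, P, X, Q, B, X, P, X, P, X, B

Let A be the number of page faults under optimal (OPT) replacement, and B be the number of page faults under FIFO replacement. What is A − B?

-3

Under OPT: F F F . F . F F . . F F . . . F . . . . . . → 9 faults.
Under FIFO: F F F . F . F F . F F F F . . F F . . . . . → 12 faults.
A − B = 9 − 12 = -3.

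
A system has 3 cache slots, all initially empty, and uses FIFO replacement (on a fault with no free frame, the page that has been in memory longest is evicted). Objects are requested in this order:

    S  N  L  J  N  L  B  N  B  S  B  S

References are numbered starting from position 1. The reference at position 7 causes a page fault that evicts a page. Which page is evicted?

N

pos 1: S: fault, frames [S]
pos 2: N: fault, frames [S, N]
pos 3: L: fault, frames [S, N, L]
pos 4: J: fault, evict S, frames [N, L, J]
pos 5: N: hit
pos 6: L: hit
pos 7: B: fault, evict N, frames [L, J, B]
At position 7, page N is evicted.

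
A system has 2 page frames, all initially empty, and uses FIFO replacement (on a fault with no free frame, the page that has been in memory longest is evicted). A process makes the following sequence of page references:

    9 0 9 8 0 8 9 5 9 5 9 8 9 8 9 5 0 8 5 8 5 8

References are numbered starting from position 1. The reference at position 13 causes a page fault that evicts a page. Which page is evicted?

5

pos 1: 9 → miss, frames [9]
pos 2: 0 → miss, frames [9, 0]
pos 3: 9 → hit
pos 4: 8 → miss, evict 9, frames [0, 8]
pos 5: 0 → hit
pos 6: 8 → hit
pos 7: 9 → miss, evict 0, frames [8, 9]
pos 8: 5 → miss, evict 8, frames [9, 5]
pos 9: 9 → hit
pos 10: 5 → hit
pos 11: 9 → hit
pos 12: 8 → miss, evict 9, frames [5, 8]
pos 13: 9 → miss, evict 5, frames [8, 9]
At position 13, page 5 is evicted.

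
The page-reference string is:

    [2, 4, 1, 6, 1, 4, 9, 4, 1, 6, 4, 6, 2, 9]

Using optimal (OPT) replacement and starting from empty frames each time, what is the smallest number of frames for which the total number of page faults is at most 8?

3

f=1: 14 faults
f=2: 10 faults
f=3: 7 faults
f=4: 6 faults
f=5: 5 faults
Smallest f with faults ≤ 8 is 3.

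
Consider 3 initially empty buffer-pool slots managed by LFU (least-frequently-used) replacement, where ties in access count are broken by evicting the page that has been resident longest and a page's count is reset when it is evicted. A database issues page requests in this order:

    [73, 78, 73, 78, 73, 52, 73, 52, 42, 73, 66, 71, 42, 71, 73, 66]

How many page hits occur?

7

73: miss, frames {73}
78: miss, frames {73,78}
73: hit
78: hit
73: hit
52: miss, frames {73,78,52}
73: hit
52: hit
42: miss, evict 78, frames {73,52,42}
73: hit
66: miss, evict 42, frames {73,52,66}
71: miss, evict 66, frames {73,52,71}
42: miss, evict 71, frames {73,52,42}
71: miss, evict 42, frames {73,52,71}
73: hit
66: miss, evict 71, frames {73,52,66}
Hits: 7.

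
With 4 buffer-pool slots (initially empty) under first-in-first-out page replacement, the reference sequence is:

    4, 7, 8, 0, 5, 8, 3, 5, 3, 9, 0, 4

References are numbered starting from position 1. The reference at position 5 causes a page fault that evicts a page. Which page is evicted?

4

pos 1: 4 -> fault, frames {4}
pos 2: 7 -> fault, frames {4,7}
pos 3: 8 -> fault, frames {4,7,8}
pos 4: 0 -> fault, frames {4,7,8,0}
pos 5: 5 -> fault, evict 4, frames {7,8,0,5}
At position 5, page 4 is evicted.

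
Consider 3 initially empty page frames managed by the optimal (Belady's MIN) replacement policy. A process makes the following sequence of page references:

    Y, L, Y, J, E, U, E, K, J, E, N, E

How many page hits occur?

5

Y → fault, frames (Y)
L → fault, frames (Y L)
Y → hit
J → fault, frames (Y L J)
E → fault, evict L, frames (Y J E)
U → fault, evict Y, frames (J E U)
E → hit
K → fault, evict U, frames (J E K)
J → hit
E → hit
N → fault, evict K, frames (J E N)
E → hit
Hits: 5.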